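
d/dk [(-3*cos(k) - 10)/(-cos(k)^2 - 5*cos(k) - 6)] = (3*cos(k)^2 + 20*cos(k) + 32)*sin(k)/((cos(k) + 2)^2*(cos(k) + 3)^2)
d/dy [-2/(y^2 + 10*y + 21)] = 4*(y + 5)/(y^2 + 10*y + 21)^2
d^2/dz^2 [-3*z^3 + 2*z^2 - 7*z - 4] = 4 - 18*z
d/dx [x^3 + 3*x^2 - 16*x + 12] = 3*x^2 + 6*x - 16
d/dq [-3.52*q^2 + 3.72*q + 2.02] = 3.72 - 7.04*q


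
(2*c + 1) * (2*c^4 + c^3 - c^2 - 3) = 4*c^5 + 4*c^4 - c^3 - c^2 - 6*c - 3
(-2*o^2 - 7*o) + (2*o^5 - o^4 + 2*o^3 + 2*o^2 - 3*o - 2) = 2*o^5 - o^4 + 2*o^3 - 10*o - 2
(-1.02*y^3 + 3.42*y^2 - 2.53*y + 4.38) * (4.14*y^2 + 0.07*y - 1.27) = -4.2228*y^5 + 14.0874*y^4 - 8.9394*y^3 + 13.6127*y^2 + 3.5197*y - 5.5626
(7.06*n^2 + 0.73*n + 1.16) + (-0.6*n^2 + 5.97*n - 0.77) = 6.46*n^2 + 6.7*n + 0.39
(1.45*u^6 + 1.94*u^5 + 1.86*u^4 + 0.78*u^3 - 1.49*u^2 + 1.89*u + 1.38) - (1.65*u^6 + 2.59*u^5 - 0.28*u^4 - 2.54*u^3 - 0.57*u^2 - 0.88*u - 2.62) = -0.2*u^6 - 0.65*u^5 + 2.14*u^4 + 3.32*u^3 - 0.92*u^2 + 2.77*u + 4.0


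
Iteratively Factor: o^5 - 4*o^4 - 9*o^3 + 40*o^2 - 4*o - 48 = (o + 3)*(o^4 - 7*o^3 + 12*o^2 + 4*o - 16) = (o + 1)*(o + 3)*(o^3 - 8*o^2 + 20*o - 16) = (o - 2)*(o + 1)*(o + 3)*(o^2 - 6*o + 8) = (o - 4)*(o - 2)*(o + 1)*(o + 3)*(o - 2)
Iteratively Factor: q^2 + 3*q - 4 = (q + 4)*(q - 1)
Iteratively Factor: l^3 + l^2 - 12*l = (l)*(l^2 + l - 12) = l*(l + 4)*(l - 3)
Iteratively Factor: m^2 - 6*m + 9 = (m - 3)*(m - 3)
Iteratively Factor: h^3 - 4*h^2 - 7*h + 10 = (h + 2)*(h^2 - 6*h + 5) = (h - 1)*(h + 2)*(h - 5)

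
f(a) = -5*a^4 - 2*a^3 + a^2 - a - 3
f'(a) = -20*a^3 - 6*a^2 + 2*a - 1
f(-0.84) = -2.76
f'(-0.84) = 4.94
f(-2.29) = -108.95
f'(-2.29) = 203.14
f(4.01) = -1412.74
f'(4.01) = -1379.08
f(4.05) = -1468.72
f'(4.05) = -1419.92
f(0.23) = -3.22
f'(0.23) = -1.10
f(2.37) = -184.13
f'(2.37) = -296.20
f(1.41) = -27.79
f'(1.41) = -66.17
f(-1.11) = -5.51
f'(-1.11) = 16.74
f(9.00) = -34194.00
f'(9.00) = -15049.00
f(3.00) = -456.00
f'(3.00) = -589.00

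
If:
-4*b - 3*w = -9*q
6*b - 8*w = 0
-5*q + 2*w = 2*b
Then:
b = 0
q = 0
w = 0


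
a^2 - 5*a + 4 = (a - 4)*(a - 1)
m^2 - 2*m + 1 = (m - 1)^2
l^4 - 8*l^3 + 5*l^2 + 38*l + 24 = (l - 6)*(l - 4)*(l + 1)^2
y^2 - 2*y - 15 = (y - 5)*(y + 3)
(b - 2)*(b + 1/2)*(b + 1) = b^3 - b^2/2 - 5*b/2 - 1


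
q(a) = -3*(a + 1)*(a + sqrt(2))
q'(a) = -6*a - 3*sqrt(2) - 3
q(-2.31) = -3.52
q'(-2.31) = 6.62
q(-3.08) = -10.39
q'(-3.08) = 11.24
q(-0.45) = -1.59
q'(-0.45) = -4.54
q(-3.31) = -13.14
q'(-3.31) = 12.62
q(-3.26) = -12.51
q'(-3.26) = 12.32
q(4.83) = -109.21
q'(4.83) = -36.22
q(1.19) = -17.11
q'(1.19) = -14.38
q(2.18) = -34.29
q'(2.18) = -20.32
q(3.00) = -52.97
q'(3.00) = -25.24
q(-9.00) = -182.06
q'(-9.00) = 46.76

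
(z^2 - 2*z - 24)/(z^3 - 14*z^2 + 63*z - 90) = (z + 4)/(z^2 - 8*z + 15)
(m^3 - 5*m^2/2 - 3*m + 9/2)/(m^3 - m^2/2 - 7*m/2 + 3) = (2*m^2 - 3*m - 9)/(2*m^2 + m - 6)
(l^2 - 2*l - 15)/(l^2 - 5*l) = (l + 3)/l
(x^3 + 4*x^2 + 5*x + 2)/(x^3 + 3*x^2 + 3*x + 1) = (x + 2)/(x + 1)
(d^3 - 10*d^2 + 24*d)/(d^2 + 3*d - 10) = d*(d^2 - 10*d + 24)/(d^2 + 3*d - 10)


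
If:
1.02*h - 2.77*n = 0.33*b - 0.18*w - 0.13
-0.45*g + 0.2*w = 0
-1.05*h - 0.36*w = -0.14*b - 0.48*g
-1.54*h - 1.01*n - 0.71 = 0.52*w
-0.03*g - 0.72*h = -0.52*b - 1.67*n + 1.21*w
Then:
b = -3.49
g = -0.40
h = -0.34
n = 0.28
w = -0.90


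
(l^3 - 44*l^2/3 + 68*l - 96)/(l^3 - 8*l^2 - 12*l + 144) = (l - 8/3)/(l + 4)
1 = 1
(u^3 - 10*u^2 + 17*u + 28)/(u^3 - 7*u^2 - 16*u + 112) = (u + 1)/(u + 4)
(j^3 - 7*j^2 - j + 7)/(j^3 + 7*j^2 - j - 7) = (j - 7)/(j + 7)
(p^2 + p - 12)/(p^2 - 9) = (p + 4)/(p + 3)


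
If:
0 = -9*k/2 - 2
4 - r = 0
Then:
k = -4/9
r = 4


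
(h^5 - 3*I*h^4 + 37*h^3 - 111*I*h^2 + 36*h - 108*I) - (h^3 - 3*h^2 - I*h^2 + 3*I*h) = h^5 - 3*I*h^4 + 36*h^3 + 3*h^2 - 110*I*h^2 + 36*h - 3*I*h - 108*I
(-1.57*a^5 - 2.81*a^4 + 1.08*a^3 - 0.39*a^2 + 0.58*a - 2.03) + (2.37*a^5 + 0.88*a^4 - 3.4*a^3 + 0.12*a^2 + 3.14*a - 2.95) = 0.8*a^5 - 1.93*a^4 - 2.32*a^3 - 0.27*a^2 + 3.72*a - 4.98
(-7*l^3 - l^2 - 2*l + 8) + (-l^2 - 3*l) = -7*l^3 - 2*l^2 - 5*l + 8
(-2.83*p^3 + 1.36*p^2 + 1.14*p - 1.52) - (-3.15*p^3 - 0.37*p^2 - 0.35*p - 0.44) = 0.32*p^3 + 1.73*p^2 + 1.49*p - 1.08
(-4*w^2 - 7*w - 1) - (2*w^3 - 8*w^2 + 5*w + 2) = -2*w^3 + 4*w^2 - 12*w - 3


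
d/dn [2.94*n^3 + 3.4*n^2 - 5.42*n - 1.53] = 8.82*n^2 + 6.8*n - 5.42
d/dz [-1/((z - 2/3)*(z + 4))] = 6*(3*z + 5)/((z + 4)^2*(3*z - 2)^2)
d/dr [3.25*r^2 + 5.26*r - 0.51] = 6.5*r + 5.26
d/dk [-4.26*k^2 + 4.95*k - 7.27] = 4.95 - 8.52*k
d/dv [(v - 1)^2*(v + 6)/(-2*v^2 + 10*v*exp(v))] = (v - 1)*(v*(-3*v - 11)*(v - 5*exp(v)) - (v - 1)*(v + 6)*(5*v*exp(v) - 2*v + 5*exp(v)))/(2*v^2*(v - 5*exp(v))^2)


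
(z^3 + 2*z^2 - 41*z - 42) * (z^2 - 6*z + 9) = z^5 - 4*z^4 - 44*z^3 + 222*z^2 - 117*z - 378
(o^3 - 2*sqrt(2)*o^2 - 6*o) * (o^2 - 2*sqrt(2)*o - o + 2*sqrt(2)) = o^5 - 4*sqrt(2)*o^4 - o^4 + 2*o^3 + 4*sqrt(2)*o^3 - 2*o^2 + 12*sqrt(2)*o^2 - 12*sqrt(2)*o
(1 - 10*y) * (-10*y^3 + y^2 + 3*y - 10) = 100*y^4 - 20*y^3 - 29*y^2 + 103*y - 10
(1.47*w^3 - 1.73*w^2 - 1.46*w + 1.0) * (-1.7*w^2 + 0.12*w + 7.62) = -2.499*w^5 + 3.1174*w^4 + 13.4758*w^3 - 15.0578*w^2 - 11.0052*w + 7.62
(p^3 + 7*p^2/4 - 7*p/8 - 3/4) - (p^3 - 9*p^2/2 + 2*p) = 25*p^2/4 - 23*p/8 - 3/4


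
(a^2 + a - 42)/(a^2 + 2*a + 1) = (a^2 + a - 42)/(a^2 + 2*a + 1)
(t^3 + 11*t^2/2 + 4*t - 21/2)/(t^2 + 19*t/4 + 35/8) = 4*(t^2 + 2*t - 3)/(4*t + 5)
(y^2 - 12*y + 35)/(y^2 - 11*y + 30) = (y - 7)/(y - 6)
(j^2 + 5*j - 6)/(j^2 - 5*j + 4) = (j + 6)/(j - 4)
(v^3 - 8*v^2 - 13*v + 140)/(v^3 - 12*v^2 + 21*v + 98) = (v^2 - v - 20)/(v^2 - 5*v - 14)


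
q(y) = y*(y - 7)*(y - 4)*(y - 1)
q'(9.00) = 674.00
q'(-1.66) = -274.98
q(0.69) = -4.47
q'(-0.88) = -127.24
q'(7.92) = 318.78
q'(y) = y*(y - 7)*(y - 4) + y*(y - 7)*(y - 1) + y*(y - 4)*(y - 1) + (y - 7)*(y - 4)*(y - 1)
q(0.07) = -1.77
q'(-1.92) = -338.78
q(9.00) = 720.00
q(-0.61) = 34.45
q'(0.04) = -24.94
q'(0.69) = 9.99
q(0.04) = -1.06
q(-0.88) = 63.62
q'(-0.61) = -89.88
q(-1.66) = 216.43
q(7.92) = 197.65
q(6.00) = -60.00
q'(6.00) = 8.00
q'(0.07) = -22.72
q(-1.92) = 296.05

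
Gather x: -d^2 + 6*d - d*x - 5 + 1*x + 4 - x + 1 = -d^2 - d*x + 6*d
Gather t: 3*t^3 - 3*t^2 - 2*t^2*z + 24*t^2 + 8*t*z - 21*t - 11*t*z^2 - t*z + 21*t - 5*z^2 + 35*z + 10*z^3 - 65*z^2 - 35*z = 3*t^3 + t^2*(21 - 2*z) + t*(-11*z^2 + 7*z) + 10*z^3 - 70*z^2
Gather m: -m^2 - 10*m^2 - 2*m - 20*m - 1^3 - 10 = -11*m^2 - 22*m - 11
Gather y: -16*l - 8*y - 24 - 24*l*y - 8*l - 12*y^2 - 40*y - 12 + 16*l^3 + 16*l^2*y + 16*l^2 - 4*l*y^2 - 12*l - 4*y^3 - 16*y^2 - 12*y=16*l^3 + 16*l^2 - 36*l - 4*y^3 + y^2*(-4*l - 28) + y*(16*l^2 - 24*l - 60) - 36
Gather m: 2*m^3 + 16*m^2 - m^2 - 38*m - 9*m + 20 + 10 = 2*m^3 + 15*m^2 - 47*m + 30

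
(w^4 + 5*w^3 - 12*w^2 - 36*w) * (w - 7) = w^5 - 2*w^4 - 47*w^3 + 48*w^2 + 252*w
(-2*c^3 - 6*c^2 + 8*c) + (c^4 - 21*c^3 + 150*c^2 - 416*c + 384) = c^4 - 23*c^3 + 144*c^2 - 408*c + 384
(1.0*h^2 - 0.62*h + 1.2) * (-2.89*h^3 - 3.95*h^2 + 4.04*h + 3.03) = -2.89*h^5 - 2.1582*h^4 + 3.021*h^3 - 4.2148*h^2 + 2.9694*h + 3.636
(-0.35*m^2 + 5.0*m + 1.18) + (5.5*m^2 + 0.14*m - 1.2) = 5.15*m^2 + 5.14*m - 0.02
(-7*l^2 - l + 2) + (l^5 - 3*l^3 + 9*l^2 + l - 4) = l^5 - 3*l^3 + 2*l^2 - 2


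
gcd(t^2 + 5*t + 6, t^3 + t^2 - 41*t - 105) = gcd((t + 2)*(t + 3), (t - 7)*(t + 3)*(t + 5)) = t + 3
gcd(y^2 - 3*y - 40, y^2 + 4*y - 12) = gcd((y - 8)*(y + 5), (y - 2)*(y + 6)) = 1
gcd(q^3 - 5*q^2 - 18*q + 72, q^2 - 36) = q - 6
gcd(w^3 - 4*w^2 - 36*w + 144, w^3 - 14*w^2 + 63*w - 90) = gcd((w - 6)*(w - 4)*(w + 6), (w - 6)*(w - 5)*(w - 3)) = w - 6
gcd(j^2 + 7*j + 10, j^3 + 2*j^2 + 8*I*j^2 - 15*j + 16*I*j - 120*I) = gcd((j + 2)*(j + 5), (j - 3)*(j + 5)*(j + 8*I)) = j + 5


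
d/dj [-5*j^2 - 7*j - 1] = -10*j - 7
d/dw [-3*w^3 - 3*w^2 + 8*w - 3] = -9*w^2 - 6*w + 8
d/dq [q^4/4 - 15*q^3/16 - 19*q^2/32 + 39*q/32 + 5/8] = q^3 - 45*q^2/16 - 19*q/16 + 39/32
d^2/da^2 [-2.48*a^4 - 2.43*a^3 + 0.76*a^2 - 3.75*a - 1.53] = -29.76*a^2 - 14.58*a + 1.52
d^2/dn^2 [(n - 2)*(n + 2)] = 2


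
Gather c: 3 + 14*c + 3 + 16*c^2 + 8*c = 16*c^2 + 22*c + 6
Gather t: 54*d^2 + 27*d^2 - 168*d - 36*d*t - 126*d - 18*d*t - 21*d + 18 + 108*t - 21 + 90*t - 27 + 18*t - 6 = 81*d^2 - 315*d + t*(216 - 54*d) - 36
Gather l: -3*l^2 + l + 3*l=-3*l^2 + 4*l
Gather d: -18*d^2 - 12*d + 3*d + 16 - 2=-18*d^2 - 9*d + 14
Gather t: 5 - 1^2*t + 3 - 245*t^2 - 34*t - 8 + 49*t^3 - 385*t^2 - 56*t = 49*t^3 - 630*t^2 - 91*t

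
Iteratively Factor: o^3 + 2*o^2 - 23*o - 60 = (o - 5)*(o^2 + 7*o + 12) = (o - 5)*(o + 4)*(o + 3)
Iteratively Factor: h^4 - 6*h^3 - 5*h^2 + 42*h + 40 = (h + 1)*(h^3 - 7*h^2 + 2*h + 40) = (h + 1)*(h + 2)*(h^2 - 9*h + 20) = (h - 4)*(h + 1)*(h + 2)*(h - 5)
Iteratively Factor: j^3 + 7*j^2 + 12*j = (j)*(j^2 + 7*j + 12) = j*(j + 3)*(j + 4)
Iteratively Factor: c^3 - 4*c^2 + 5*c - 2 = (c - 1)*(c^2 - 3*c + 2) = (c - 2)*(c - 1)*(c - 1)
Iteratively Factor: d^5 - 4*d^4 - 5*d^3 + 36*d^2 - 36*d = (d - 2)*(d^4 - 2*d^3 - 9*d^2 + 18*d) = d*(d - 2)*(d^3 - 2*d^2 - 9*d + 18) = d*(d - 2)*(d + 3)*(d^2 - 5*d + 6) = d*(d - 3)*(d - 2)*(d + 3)*(d - 2)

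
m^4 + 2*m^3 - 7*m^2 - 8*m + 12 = (m - 2)*(m - 1)*(m + 2)*(m + 3)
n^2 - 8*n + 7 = (n - 7)*(n - 1)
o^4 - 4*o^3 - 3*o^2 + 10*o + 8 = (o - 4)*(o - 2)*(o + 1)^2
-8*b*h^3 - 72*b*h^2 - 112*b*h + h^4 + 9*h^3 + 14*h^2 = h*(-8*b + h)*(h + 2)*(h + 7)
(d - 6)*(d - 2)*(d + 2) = d^3 - 6*d^2 - 4*d + 24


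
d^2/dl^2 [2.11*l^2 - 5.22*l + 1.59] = 4.22000000000000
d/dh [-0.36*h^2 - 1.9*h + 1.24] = -0.72*h - 1.9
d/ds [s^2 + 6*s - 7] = 2*s + 6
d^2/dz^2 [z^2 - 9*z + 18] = 2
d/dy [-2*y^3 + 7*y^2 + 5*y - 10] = -6*y^2 + 14*y + 5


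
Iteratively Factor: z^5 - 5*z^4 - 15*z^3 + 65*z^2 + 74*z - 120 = (z + 3)*(z^4 - 8*z^3 + 9*z^2 + 38*z - 40) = (z - 1)*(z + 3)*(z^3 - 7*z^2 + 2*z + 40) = (z - 5)*(z - 1)*(z + 3)*(z^2 - 2*z - 8) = (z - 5)*(z - 4)*(z - 1)*(z + 3)*(z + 2)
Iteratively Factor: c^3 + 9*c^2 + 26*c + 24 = (c + 3)*(c^2 + 6*c + 8) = (c + 2)*(c + 3)*(c + 4)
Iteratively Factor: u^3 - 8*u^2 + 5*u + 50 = (u - 5)*(u^2 - 3*u - 10) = (u - 5)^2*(u + 2)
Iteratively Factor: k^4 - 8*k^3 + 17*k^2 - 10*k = (k - 2)*(k^3 - 6*k^2 + 5*k) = k*(k - 2)*(k^2 - 6*k + 5) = k*(k - 5)*(k - 2)*(k - 1)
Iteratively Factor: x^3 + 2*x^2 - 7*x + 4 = (x + 4)*(x^2 - 2*x + 1) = (x - 1)*(x + 4)*(x - 1)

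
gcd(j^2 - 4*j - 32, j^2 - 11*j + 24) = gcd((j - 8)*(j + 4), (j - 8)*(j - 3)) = j - 8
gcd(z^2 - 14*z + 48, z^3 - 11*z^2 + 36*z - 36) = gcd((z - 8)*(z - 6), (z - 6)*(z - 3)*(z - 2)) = z - 6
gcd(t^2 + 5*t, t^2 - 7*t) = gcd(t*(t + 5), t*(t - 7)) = t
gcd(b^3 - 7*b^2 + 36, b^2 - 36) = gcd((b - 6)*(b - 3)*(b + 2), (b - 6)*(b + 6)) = b - 6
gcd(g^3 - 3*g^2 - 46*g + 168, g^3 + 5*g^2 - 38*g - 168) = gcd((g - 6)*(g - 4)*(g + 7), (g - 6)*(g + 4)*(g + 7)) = g^2 + g - 42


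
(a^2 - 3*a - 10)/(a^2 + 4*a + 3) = (a^2 - 3*a - 10)/(a^2 + 4*a + 3)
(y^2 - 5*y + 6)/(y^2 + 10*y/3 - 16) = 3*(y^2 - 5*y + 6)/(3*y^2 + 10*y - 48)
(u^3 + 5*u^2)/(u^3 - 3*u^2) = (u + 5)/(u - 3)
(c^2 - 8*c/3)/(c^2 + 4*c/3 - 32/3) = c/(c + 4)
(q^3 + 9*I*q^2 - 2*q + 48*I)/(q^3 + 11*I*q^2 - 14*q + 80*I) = (q + 3*I)/(q + 5*I)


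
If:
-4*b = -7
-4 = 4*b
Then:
No Solution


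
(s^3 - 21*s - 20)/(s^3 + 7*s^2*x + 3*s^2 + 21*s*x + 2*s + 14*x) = (s^2 - s - 20)/(s^2 + 7*s*x + 2*s + 14*x)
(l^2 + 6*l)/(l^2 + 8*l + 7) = l*(l + 6)/(l^2 + 8*l + 7)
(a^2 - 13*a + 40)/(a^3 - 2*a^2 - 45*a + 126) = (a^2 - 13*a + 40)/(a^3 - 2*a^2 - 45*a + 126)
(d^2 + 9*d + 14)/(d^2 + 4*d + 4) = (d + 7)/(d + 2)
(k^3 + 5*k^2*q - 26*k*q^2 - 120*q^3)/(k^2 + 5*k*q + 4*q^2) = (k^2 + k*q - 30*q^2)/(k + q)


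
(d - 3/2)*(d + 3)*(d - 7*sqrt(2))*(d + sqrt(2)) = d^4 - 6*sqrt(2)*d^3 + 3*d^3/2 - 37*d^2/2 - 9*sqrt(2)*d^2 - 21*d + 27*sqrt(2)*d + 63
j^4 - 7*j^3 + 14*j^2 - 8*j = j*(j - 4)*(j - 2)*(j - 1)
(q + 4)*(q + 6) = q^2 + 10*q + 24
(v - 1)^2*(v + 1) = v^3 - v^2 - v + 1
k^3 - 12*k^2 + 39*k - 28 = (k - 7)*(k - 4)*(k - 1)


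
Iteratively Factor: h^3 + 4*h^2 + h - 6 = (h + 2)*(h^2 + 2*h - 3) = (h + 2)*(h + 3)*(h - 1)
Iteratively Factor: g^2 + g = (g + 1)*(g)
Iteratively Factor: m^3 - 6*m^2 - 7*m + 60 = (m - 4)*(m^2 - 2*m - 15) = (m - 5)*(m - 4)*(m + 3)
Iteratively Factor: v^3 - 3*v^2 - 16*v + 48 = (v - 3)*(v^2 - 16) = (v - 3)*(v + 4)*(v - 4)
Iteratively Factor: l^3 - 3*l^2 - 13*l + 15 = (l - 1)*(l^2 - 2*l - 15) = (l - 5)*(l - 1)*(l + 3)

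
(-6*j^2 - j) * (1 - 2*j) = 12*j^3 - 4*j^2 - j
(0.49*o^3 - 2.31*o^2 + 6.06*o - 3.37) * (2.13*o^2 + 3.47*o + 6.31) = 1.0437*o^5 - 3.22*o^4 + 7.984*o^3 - 0.726000000000003*o^2 + 26.5447*o - 21.2647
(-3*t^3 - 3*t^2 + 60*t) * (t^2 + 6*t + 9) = -3*t^5 - 21*t^4 + 15*t^3 + 333*t^2 + 540*t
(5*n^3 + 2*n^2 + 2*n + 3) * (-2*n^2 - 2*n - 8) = -10*n^5 - 14*n^4 - 48*n^3 - 26*n^2 - 22*n - 24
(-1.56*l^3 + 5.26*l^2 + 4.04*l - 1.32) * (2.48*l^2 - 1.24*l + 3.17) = -3.8688*l^5 + 14.9792*l^4 - 1.4484*l^3 + 8.391*l^2 + 14.4436*l - 4.1844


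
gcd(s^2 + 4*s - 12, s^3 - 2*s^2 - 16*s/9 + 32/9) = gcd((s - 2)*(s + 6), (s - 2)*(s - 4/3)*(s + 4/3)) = s - 2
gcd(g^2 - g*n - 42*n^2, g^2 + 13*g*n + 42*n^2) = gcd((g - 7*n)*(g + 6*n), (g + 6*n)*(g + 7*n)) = g + 6*n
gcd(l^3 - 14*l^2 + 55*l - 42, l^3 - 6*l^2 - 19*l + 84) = l - 7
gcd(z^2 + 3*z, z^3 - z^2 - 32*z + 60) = 1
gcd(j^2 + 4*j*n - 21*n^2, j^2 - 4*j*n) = 1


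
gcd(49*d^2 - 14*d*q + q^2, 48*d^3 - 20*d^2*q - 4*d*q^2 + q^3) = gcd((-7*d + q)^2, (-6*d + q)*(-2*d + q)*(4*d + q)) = 1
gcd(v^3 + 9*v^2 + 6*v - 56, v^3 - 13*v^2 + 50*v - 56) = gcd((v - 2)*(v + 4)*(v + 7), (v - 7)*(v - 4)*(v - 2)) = v - 2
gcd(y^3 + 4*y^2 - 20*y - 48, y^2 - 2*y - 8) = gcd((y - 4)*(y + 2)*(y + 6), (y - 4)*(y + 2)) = y^2 - 2*y - 8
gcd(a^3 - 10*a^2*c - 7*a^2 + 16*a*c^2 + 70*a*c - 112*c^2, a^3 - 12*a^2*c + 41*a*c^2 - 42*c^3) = a - 2*c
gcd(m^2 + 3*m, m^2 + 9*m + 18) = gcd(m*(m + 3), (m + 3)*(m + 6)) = m + 3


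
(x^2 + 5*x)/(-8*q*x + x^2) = (x + 5)/(-8*q + x)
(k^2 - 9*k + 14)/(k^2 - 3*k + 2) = (k - 7)/(k - 1)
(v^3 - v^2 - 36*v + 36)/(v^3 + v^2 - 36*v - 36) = (v - 1)/(v + 1)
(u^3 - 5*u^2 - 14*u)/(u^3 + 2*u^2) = (u - 7)/u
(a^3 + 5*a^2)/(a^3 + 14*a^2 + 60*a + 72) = a^2*(a + 5)/(a^3 + 14*a^2 + 60*a + 72)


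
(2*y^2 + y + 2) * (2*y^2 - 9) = 4*y^4 + 2*y^3 - 14*y^2 - 9*y - 18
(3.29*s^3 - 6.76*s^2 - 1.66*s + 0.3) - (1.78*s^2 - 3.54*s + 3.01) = 3.29*s^3 - 8.54*s^2 + 1.88*s - 2.71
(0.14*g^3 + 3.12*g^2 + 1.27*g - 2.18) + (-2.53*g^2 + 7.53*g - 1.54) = 0.14*g^3 + 0.59*g^2 + 8.8*g - 3.72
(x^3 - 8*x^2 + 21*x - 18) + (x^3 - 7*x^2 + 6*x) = 2*x^3 - 15*x^2 + 27*x - 18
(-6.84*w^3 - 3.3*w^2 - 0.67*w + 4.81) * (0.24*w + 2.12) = -1.6416*w^4 - 15.2928*w^3 - 7.1568*w^2 - 0.266*w + 10.1972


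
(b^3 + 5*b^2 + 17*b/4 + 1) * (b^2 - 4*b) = b^5 + b^4 - 63*b^3/4 - 16*b^2 - 4*b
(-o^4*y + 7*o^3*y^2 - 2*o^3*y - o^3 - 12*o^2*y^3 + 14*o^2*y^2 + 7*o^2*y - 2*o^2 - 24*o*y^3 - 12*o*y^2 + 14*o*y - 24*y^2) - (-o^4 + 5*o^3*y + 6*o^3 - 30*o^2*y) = -o^4*y + o^4 + 7*o^3*y^2 - 7*o^3*y - 7*o^3 - 12*o^2*y^3 + 14*o^2*y^2 + 37*o^2*y - 2*o^2 - 24*o*y^3 - 12*o*y^2 + 14*o*y - 24*y^2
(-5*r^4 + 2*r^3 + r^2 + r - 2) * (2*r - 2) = -10*r^5 + 14*r^4 - 2*r^3 - 6*r + 4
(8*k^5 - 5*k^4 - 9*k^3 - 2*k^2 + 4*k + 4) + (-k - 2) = 8*k^5 - 5*k^4 - 9*k^3 - 2*k^2 + 3*k + 2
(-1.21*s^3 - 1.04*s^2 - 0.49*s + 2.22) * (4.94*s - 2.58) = -5.9774*s^4 - 2.0158*s^3 + 0.2626*s^2 + 12.231*s - 5.7276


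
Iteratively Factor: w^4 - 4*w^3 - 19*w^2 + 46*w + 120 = (w - 5)*(w^3 + w^2 - 14*w - 24) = (w - 5)*(w + 3)*(w^2 - 2*w - 8) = (w - 5)*(w - 4)*(w + 3)*(w + 2)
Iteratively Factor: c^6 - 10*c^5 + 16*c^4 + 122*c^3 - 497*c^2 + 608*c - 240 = (c - 1)*(c^5 - 9*c^4 + 7*c^3 + 129*c^2 - 368*c + 240) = (c - 1)^2*(c^4 - 8*c^3 - c^2 + 128*c - 240) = (c - 4)*(c - 1)^2*(c^3 - 4*c^2 - 17*c + 60) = (c - 5)*(c - 4)*(c - 1)^2*(c^2 + c - 12) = (c - 5)*(c - 4)*(c - 1)^2*(c + 4)*(c - 3)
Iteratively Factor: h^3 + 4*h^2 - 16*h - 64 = (h + 4)*(h^2 - 16) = (h - 4)*(h + 4)*(h + 4)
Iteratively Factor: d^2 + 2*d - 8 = (d - 2)*(d + 4)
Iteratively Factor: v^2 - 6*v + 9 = (v - 3)*(v - 3)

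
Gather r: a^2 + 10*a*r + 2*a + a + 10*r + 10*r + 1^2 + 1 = a^2 + 3*a + r*(10*a + 20) + 2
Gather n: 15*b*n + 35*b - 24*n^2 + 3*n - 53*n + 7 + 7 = 35*b - 24*n^2 + n*(15*b - 50) + 14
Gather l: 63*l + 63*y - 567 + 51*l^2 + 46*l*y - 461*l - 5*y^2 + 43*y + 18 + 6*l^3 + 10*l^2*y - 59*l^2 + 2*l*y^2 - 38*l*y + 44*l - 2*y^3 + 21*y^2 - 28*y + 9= 6*l^3 + l^2*(10*y - 8) + l*(2*y^2 + 8*y - 354) - 2*y^3 + 16*y^2 + 78*y - 540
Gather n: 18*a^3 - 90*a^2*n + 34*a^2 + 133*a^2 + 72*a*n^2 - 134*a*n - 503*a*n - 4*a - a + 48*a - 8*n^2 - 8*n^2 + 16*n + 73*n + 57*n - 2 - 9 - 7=18*a^3 + 167*a^2 + 43*a + n^2*(72*a - 16) + n*(-90*a^2 - 637*a + 146) - 18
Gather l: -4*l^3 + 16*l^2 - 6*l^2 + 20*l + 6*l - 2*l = -4*l^3 + 10*l^2 + 24*l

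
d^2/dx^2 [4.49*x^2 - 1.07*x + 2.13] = 8.98000000000000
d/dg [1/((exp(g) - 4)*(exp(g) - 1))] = (5 - 2*exp(g))*exp(g)/(exp(4*g) - 10*exp(3*g) + 33*exp(2*g) - 40*exp(g) + 16)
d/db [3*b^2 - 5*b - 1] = 6*b - 5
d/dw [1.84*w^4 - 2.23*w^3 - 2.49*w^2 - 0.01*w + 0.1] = 7.36*w^3 - 6.69*w^2 - 4.98*w - 0.01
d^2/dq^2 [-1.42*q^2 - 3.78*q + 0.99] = -2.84000000000000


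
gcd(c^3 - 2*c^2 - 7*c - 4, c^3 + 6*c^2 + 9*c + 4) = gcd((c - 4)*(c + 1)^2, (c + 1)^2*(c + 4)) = c^2 + 2*c + 1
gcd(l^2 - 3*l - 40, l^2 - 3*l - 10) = 1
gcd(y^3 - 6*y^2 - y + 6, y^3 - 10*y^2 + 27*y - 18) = y^2 - 7*y + 6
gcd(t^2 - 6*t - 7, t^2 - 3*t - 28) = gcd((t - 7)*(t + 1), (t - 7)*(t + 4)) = t - 7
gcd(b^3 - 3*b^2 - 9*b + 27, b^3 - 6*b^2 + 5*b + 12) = b - 3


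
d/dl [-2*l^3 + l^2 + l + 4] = -6*l^2 + 2*l + 1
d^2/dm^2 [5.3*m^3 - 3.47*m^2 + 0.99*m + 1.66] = 31.8*m - 6.94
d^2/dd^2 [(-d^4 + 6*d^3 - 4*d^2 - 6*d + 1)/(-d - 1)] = 2*(3*d^4 + 2*d^3 - 12*d^2 - 18*d - 3)/(d^3 + 3*d^2 + 3*d + 1)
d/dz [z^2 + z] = 2*z + 1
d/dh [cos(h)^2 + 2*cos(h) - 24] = -2*(cos(h) + 1)*sin(h)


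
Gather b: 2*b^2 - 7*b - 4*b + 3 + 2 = 2*b^2 - 11*b + 5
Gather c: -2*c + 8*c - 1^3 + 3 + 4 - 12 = 6*c - 6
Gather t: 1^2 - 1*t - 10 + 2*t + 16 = t + 7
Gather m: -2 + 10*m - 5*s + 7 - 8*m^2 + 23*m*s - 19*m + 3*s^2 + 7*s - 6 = -8*m^2 + m*(23*s - 9) + 3*s^2 + 2*s - 1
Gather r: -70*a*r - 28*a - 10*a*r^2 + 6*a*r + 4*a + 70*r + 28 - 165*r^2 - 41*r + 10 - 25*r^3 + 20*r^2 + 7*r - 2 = -24*a - 25*r^3 + r^2*(-10*a - 145) + r*(36 - 64*a) + 36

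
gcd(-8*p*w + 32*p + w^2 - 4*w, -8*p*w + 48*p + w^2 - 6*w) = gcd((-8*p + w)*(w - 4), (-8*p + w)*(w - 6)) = 8*p - w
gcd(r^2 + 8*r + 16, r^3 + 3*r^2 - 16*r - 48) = r + 4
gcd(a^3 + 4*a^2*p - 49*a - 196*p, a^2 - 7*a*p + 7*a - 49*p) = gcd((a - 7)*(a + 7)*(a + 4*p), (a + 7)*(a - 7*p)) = a + 7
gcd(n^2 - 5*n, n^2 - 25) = n - 5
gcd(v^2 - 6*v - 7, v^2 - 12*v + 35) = v - 7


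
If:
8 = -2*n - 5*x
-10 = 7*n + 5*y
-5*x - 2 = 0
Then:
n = -3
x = -2/5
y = 11/5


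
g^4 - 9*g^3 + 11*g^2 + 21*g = g*(g - 7)*(g - 3)*(g + 1)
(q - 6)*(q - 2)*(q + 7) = q^3 - q^2 - 44*q + 84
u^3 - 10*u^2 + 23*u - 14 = (u - 7)*(u - 2)*(u - 1)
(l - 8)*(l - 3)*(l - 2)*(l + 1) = l^4 - 12*l^3 + 33*l^2 - 2*l - 48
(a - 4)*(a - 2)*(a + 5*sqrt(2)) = a^3 - 6*a^2 + 5*sqrt(2)*a^2 - 30*sqrt(2)*a + 8*a + 40*sqrt(2)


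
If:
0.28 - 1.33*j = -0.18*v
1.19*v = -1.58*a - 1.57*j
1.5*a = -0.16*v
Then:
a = 0.03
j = 0.17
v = -0.27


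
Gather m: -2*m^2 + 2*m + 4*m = -2*m^2 + 6*m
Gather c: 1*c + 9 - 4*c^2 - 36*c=-4*c^2 - 35*c + 9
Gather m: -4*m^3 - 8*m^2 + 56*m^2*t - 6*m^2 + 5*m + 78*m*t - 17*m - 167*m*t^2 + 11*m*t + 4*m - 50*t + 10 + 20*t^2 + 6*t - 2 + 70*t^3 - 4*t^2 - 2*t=-4*m^3 + m^2*(56*t - 14) + m*(-167*t^2 + 89*t - 8) + 70*t^3 + 16*t^2 - 46*t + 8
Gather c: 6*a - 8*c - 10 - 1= 6*a - 8*c - 11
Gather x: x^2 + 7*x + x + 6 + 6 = x^2 + 8*x + 12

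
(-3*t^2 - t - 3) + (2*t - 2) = -3*t^2 + t - 5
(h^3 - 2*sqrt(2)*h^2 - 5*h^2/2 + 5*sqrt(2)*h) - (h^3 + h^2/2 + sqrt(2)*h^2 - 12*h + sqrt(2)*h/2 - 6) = -3*sqrt(2)*h^2 - 3*h^2 + 9*sqrt(2)*h/2 + 12*h + 6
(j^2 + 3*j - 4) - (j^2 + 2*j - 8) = j + 4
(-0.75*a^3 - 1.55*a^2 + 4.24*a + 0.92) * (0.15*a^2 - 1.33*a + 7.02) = -0.1125*a^5 + 0.765*a^4 - 2.5675*a^3 - 16.3822*a^2 + 28.5412*a + 6.4584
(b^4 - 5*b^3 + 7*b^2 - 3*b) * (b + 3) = b^5 - 2*b^4 - 8*b^3 + 18*b^2 - 9*b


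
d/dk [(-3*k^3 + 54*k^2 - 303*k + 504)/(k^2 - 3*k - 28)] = 3*(-k^2 - 8*k + 68)/(k^2 + 8*k + 16)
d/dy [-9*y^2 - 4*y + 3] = -18*y - 4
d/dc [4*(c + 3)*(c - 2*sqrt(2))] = 8*c - 8*sqrt(2) + 12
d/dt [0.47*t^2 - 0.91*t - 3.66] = 0.94*t - 0.91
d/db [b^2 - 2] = 2*b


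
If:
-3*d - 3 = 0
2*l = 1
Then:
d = -1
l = 1/2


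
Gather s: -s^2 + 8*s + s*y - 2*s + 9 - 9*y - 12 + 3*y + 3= -s^2 + s*(y + 6) - 6*y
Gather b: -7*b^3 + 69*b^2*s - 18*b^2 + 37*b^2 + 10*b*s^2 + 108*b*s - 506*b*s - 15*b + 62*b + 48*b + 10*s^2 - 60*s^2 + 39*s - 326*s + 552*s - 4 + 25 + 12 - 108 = -7*b^3 + b^2*(69*s + 19) + b*(10*s^2 - 398*s + 95) - 50*s^2 + 265*s - 75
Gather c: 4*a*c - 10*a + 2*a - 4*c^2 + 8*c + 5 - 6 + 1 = -8*a - 4*c^2 + c*(4*a + 8)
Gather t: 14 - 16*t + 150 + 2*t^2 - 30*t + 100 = 2*t^2 - 46*t + 264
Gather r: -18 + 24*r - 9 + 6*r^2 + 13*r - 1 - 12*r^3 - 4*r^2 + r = -12*r^3 + 2*r^2 + 38*r - 28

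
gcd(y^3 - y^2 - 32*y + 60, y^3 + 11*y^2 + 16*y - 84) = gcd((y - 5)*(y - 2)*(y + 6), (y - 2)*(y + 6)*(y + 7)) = y^2 + 4*y - 12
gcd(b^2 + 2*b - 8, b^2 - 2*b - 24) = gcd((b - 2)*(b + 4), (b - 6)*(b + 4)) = b + 4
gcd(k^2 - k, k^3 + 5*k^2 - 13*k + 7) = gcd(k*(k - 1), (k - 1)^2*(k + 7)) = k - 1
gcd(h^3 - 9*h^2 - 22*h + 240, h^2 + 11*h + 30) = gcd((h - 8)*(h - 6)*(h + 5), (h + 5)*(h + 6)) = h + 5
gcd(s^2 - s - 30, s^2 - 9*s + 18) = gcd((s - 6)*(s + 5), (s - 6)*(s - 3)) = s - 6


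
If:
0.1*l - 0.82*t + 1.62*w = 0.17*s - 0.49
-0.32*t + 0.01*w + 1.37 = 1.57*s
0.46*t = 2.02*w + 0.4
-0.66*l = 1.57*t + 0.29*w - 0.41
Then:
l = 0.37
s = 0.84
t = 0.14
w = -0.17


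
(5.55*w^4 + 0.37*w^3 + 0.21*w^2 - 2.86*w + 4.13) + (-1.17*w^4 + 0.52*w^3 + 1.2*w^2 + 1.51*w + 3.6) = 4.38*w^4 + 0.89*w^3 + 1.41*w^2 - 1.35*w + 7.73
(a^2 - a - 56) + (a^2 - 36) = 2*a^2 - a - 92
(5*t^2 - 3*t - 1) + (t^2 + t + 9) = 6*t^2 - 2*t + 8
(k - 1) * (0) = 0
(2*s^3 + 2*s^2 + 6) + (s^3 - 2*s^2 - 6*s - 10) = 3*s^3 - 6*s - 4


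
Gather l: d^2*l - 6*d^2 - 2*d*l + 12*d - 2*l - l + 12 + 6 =-6*d^2 + 12*d + l*(d^2 - 2*d - 3) + 18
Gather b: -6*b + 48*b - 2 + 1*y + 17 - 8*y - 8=42*b - 7*y + 7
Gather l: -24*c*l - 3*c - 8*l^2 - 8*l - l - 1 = -3*c - 8*l^2 + l*(-24*c - 9) - 1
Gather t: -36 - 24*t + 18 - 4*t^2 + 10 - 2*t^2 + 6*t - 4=-6*t^2 - 18*t - 12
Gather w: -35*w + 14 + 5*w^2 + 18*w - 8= 5*w^2 - 17*w + 6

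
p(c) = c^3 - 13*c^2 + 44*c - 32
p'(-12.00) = 788.00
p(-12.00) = -4160.00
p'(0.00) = 44.00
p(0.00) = -32.00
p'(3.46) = -10.05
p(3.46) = 6.03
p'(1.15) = 18.07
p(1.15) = 2.93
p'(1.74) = 7.84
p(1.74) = 10.47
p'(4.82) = -11.62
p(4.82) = -9.96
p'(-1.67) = 95.79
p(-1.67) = -146.39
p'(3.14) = -8.06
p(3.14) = 8.94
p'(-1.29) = 82.53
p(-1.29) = -112.54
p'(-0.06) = 45.57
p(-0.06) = -34.69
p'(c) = 3*c^2 - 26*c + 44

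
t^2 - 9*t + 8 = (t - 8)*(t - 1)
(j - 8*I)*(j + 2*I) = j^2 - 6*I*j + 16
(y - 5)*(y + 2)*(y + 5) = y^3 + 2*y^2 - 25*y - 50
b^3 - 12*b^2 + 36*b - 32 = (b - 8)*(b - 2)^2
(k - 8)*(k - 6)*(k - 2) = k^3 - 16*k^2 + 76*k - 96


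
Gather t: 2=2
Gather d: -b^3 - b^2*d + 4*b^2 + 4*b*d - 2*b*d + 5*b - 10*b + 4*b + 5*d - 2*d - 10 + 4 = -b^3 + 4*b^2 - b + d*(-b^2 + 2*b + 3) - 6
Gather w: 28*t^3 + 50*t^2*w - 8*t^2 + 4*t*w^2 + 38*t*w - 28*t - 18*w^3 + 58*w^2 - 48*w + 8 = 28*t^3 - 8*t^2 - 28*t - 18*w^3 + w^2*(4*t + 58) + w*(50*t^2 + 38*t - 48) + 8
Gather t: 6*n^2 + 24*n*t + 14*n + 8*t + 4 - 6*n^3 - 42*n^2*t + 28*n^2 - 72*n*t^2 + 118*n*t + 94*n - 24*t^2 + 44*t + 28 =-6*n^3 + 34*n^2 + 108*n + t^2*(-72*n - 24) + t*(-42*n^2 + 142*n + 52) + 32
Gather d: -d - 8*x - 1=-d - 8*x - 1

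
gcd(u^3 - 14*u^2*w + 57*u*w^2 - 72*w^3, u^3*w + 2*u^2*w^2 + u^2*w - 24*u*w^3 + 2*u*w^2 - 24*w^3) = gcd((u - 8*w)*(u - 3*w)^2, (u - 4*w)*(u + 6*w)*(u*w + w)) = 1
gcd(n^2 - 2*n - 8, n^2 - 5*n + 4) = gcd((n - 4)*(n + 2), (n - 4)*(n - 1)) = n - 4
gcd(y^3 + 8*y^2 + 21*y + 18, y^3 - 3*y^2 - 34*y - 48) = y^2 + 5*y + 6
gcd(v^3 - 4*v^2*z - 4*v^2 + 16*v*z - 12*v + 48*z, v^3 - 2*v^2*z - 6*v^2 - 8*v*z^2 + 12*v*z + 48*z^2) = -v^2 + 4*v*z + 6*v - 24*z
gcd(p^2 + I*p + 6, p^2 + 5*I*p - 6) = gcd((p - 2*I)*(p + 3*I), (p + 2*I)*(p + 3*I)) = p + 3*I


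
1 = 1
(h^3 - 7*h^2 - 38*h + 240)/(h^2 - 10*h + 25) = (h^2 - 2*h - 48)/(h - 5)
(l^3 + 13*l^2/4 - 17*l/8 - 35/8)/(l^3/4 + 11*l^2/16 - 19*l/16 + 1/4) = 2*(8*l^3 + 26*l^2 - 17*l - 35)/(4*l^3 + 11*l^2 - 19*l + 4)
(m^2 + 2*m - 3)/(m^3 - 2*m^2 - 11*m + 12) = 1/(m - 4)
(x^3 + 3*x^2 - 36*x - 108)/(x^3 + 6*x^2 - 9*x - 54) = (x - 6)/(x - 3)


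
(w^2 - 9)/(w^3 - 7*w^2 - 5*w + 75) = (w - 3)/(w^2 - 10*w + 25)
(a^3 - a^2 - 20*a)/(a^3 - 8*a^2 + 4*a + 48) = a*(a^2 - a - 20)/(a^3 - 8*a^2 + 4*a + 48)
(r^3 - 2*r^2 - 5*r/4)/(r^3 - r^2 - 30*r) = (-r^2 + 2*r + 5/4)/(-r^2 + r + 30)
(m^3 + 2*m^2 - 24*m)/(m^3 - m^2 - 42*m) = (m - 4)/(m - 7)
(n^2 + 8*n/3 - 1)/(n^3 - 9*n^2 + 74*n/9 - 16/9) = 3*(n + 3)/(3*n^2 - 26*n + 16)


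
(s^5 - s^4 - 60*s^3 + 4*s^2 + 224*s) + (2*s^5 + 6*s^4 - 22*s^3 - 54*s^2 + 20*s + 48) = 3*s^5 + 5*s^4 - 82*s^3 - 50*s^2 + 244*s + 48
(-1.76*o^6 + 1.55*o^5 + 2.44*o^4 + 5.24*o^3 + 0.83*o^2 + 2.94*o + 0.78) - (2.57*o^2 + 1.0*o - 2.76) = -1.76*o^6 + 1.55*o^5 + 2.44*o^4 + 5.24*o^3 - 1.74*o^2 + 1.94*o + 3.54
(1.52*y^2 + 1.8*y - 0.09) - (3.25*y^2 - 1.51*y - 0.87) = -1.73*y^2 + 3.31*y + 0.78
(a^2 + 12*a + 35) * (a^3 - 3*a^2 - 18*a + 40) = a^5 + 9*a^4 - 19*a^3 - 281*a^2 - 150*a + 1400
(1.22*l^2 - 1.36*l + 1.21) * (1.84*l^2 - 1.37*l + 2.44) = 2.2448*l^4 - 4.1738*l^3 + 7.0664*l^2 - 4.9761*l + 2.9524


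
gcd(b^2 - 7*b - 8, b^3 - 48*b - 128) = b - 8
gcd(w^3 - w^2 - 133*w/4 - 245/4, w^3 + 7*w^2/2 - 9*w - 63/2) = w + 7/2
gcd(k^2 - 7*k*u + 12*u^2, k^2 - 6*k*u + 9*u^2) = -k + 3*u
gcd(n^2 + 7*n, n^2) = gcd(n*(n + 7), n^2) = n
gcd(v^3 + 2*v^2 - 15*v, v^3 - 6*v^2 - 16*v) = v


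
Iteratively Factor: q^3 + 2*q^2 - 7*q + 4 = (q + 4)*(q^2 - 2*q + 1) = (q - 1)*(q + 4)*(q - 1)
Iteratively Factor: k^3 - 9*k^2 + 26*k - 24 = (k - 2)*(k^2 - 7*k + 12) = (k - 4)*(k - 2)*(k - 3)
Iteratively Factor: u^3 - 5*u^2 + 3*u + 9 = (u - 3)*(u^2 - 2*u - 3) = (u - 3)^2*(u + 1)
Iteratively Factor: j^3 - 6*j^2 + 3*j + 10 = (j + 1)*(j^2 - 7*j + 10) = (j - 5)*(j + 1)*(j - 2)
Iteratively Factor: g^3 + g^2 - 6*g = (g - 2)*(g^2 + 3*g) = (g - 2)*(g + 3)*(g)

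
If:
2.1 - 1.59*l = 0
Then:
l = 1.32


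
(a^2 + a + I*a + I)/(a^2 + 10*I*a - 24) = (a^2 + a + I*a + I)/(a^2 + 10*I*a - 24)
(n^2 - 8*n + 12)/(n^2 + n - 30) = (n^2 - 8*n + 12)/(n^2 + n - 30)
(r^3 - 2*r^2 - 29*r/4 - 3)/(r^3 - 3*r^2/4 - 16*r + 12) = (4*r^2 + 8*r + 3)/(4*r^2 + 13*r - 12)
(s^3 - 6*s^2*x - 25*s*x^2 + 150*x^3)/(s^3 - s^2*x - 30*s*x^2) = (s - 5*x)/s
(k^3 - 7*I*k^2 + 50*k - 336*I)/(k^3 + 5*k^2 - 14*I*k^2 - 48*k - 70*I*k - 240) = (k + 7*I)/(k + 5)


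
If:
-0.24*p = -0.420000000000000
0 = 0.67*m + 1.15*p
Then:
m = -3.00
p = 1.75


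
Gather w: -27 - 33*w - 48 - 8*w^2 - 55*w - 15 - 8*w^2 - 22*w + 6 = -16*w^2 - 110*w - 84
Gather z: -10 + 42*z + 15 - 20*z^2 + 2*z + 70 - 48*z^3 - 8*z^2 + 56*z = -48*z^3 - 28*z^2 + 100*z + 75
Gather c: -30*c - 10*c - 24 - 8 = -40*c - 32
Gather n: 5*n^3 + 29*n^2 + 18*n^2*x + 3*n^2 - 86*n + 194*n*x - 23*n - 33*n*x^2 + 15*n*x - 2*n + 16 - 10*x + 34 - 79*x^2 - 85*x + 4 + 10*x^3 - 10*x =5*n^3 + n^2*(18*x + 32) + n*(-33*x^2 + 209*x - 111) + 10*x^3 - 79*x^2 - 105*x + 54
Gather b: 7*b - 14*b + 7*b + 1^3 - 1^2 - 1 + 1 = 0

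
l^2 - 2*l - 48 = (l - 8)*(l + 6)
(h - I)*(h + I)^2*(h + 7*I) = h^4 + 8*I*h^3 - 6*h^2 + 8*I*h - 7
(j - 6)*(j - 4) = j^2 - 10*j + 24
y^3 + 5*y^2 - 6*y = y*(y - 1)*(y + 6)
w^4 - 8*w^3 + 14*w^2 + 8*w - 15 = (w - 5)*(w - 3)*(w - 1)*(w + 1)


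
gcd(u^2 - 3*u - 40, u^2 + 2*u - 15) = u + 5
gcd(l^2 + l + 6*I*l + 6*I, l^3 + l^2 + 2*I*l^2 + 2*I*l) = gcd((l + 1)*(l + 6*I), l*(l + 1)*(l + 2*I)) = l + 1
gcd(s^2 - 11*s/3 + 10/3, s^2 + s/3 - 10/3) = s - 5/3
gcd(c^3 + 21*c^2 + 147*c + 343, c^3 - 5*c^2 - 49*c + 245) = c + 7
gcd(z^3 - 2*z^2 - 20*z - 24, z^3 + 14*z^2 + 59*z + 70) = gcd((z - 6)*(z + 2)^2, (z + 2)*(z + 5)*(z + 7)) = z + 2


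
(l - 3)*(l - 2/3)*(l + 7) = l^3 + 10*l^2/3 - 71*l/3 + 14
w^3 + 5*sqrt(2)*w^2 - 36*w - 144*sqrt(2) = (w - 4*sqrt(2))*(w + 3*sqrt(2))*(w + 6*sqrt(2))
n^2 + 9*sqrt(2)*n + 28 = (n + 2*sqrt(2))*(n + 7*sqrt(2))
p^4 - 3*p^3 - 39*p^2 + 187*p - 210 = (p - 5)*(p - 3)*(p - 2)*(p + 7)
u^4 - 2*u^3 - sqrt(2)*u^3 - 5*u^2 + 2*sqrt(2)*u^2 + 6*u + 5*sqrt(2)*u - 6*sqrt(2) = (u - 3)*(u - 1)*(u + 2)*(u - sqrt(2))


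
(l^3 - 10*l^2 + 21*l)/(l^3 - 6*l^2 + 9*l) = (l - 7)/(l - 3)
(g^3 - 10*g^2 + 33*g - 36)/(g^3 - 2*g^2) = (g^3 - 10*g^2 + 33*g - 36)/(g^2*(g - 2))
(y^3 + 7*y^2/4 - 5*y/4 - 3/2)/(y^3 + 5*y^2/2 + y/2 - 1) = (4*y^2 - y - 3)/(2*(2*y^2 + y - 1))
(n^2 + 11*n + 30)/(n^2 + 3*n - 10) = (n + 6)/(n - 2)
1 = 1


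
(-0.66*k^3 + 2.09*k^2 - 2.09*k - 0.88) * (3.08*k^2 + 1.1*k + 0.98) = -2.0328*k^5 + 5.7112*k^4 - 4.785*k^3 - 2.9612*k^2 - 3.0162*k - 0.8624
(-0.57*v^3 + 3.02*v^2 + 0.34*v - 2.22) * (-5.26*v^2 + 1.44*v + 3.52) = 2.9982*v^5 - 16.706*v^4 + 0.554*v^3 + 22.7972*v^2 - 2.0*v - 7.8144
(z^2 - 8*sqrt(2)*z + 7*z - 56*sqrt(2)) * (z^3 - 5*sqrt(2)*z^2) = z^5 - 13*sqrt(2)*z^4 + 7*z^4 - 91*sqrt(2)*z^3 + 80*z^3 + 560*z^2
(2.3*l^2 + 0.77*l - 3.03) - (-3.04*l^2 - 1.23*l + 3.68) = 5.34*l^2 + 2.0*l - 6.71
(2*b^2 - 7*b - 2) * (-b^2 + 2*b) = -2*b^4 + 11*b^3 - 12*b^2 - 4*b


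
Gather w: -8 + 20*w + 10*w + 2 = 30*w - 6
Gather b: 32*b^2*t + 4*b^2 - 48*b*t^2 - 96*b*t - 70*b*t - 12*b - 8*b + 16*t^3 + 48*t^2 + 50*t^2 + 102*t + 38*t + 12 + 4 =b^2*(32*t + 4) + b*(-48*t^2 - 166*t - 20) + 16*t^3 + 98*t^2 + 140*t + 16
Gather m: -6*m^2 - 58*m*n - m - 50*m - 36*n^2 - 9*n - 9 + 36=-6*m^2 + m*(-58*n - 51) - 36*n^2 - 9*n + 27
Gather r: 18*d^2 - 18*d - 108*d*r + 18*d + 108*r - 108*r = 18*d^2 - 108*d*r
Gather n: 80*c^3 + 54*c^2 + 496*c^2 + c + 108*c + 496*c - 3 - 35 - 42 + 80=80*c^3 + 550*c^2 + 605*c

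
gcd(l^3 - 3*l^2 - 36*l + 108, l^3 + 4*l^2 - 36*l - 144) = l^2 - 36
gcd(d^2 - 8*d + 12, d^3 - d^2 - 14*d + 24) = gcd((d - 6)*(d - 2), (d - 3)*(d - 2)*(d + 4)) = d - 2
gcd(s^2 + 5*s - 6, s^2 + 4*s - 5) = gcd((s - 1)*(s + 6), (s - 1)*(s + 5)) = s - 1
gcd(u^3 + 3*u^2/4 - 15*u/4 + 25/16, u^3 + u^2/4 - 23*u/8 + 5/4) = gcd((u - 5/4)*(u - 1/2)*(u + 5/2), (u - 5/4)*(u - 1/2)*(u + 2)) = u^2 - 7*u/4 + 5/8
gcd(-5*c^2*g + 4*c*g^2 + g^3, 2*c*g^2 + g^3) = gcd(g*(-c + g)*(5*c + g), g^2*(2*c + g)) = g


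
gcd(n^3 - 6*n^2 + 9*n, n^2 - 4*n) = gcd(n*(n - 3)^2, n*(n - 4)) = n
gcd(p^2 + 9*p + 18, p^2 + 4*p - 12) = p + 6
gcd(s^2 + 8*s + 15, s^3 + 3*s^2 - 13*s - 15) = s + 5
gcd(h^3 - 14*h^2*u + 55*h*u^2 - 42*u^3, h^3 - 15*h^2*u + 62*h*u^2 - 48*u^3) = h^2 - 7*h*u + 6*u^2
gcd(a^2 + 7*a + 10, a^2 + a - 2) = a + 2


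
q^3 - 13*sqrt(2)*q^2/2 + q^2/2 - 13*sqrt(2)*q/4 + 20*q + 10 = (q + 1/2)*(q - 4*sqrt(2))*(q - 5*sqrt(2)/2)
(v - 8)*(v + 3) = v^2 - 5*v - 24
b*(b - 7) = b^2 - 7*b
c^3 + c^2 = c^2*(c + 1)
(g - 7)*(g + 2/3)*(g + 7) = g^3 + 2*g^2/3 - 49*g - 98/3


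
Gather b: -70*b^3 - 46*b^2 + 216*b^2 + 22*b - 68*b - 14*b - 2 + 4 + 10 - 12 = -70*b^3 + 170*b^2 - 60*b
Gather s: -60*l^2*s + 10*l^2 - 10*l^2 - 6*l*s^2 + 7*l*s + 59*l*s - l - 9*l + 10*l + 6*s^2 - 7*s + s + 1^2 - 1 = s^2*(6 - 6*l) + s*(-60*l^2 + 66*l - 6)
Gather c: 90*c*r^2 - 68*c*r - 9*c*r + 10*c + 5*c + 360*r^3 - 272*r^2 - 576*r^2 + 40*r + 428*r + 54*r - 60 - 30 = c*(90*r^2 - 77*r + 15) + 360*r^3 - 848*r^2 + 522*r - 90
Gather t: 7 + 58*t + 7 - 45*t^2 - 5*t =-45*t^2 + 53*t + 14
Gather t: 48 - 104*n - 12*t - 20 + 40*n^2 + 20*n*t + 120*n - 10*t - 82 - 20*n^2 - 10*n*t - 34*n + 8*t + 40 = 20*n^2 - 18*n + t*(10*n - 14) - 14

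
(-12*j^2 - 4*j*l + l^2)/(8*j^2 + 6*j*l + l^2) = (-6*j + l)/(4*j + l)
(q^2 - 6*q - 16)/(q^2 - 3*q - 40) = (q + 2)/(q + 5)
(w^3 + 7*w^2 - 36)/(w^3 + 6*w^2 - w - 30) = (w + 6)/(w + 5)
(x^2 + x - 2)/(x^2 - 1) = (x + 2)/(x + 1)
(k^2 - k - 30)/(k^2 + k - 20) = (k - 6)/(k - 4)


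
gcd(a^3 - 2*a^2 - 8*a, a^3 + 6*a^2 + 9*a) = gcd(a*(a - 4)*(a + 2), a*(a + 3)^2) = a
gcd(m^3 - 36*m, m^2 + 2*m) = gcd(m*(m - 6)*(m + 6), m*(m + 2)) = m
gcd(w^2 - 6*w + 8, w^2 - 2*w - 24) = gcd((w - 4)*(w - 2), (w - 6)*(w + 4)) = 1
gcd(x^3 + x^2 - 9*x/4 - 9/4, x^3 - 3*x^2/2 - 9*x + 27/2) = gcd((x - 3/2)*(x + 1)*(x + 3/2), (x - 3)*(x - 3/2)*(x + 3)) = x - 3/2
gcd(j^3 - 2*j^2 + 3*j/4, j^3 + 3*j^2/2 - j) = j^2 - j/2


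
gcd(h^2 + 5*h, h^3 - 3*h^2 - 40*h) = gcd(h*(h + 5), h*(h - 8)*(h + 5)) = h^2 + 5*h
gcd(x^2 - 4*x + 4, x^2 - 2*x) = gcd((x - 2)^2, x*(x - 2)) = x - 2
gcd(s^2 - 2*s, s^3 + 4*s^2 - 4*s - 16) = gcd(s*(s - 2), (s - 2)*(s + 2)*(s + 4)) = s - 2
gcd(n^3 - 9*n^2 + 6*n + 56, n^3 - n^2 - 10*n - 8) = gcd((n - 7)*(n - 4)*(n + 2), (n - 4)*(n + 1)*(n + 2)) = n^2 - 2*n - 8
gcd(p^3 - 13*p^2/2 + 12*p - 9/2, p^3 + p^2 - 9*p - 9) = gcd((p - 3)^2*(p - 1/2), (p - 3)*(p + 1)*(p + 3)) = p - 3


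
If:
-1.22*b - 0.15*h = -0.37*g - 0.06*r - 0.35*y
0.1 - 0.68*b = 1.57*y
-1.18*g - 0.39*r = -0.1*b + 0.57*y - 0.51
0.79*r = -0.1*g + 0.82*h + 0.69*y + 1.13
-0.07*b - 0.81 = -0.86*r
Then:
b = 0.14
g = 0.13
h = -0.45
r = 0.95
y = 0.00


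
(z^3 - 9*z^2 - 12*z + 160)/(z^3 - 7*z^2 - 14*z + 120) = (z - 8)/(z - 6)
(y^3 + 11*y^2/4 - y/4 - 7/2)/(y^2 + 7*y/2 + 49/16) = 4*(y^2 + y - 2)/(4*y + 7)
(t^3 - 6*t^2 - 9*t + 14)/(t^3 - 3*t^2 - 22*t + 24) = (t^2 - 5*t - 14)/(t^2 - 2*t - 24)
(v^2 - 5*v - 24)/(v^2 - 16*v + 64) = (v + 3)/(v - 8)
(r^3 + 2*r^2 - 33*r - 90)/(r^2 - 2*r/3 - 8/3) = 3*(-r^3 - 2*r^2 + 33*r + 90)/(-3*r^2 + 2*r + 8)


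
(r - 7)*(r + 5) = r^2 - 2*r - 35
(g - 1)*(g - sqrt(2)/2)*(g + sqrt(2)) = g^3 - g^2 + sqrt(2)*g^2/2 - g - sqrt(2)*g/2 + 1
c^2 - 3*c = c*(c - 3)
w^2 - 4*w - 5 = (w - 5)*(w + 1)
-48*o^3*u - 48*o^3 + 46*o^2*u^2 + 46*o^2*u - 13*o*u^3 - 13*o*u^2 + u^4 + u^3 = (-8*o + u)*(-3*o + u)*(-2*o + u)*(u + 1)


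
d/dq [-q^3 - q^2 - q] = -3*q^2 - 2*q - 1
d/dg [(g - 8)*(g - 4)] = 2*g - 12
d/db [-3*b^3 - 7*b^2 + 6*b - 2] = -9*b^2 - 14*b + 6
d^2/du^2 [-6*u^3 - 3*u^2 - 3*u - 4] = -36*u - 6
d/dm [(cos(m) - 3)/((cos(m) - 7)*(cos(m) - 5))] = (cos(m)^2 - 6*cos(m) + 1)*sin(m)/((cos(m) - 7)^2*(cos(m) - 5)^2)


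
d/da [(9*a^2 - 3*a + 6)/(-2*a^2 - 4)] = 3*(-a^2 - 8*a + 2)/(2*(a^4 + 4*a^2 + 4))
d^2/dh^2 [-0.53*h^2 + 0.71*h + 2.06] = -1.06000000000000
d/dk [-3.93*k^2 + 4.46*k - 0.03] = 4.46 - 7.86*k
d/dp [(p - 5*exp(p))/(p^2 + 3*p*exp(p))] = (-8*p^2*exp(p) - p^2 + 10*p*exp(p) + 15*exp(2*p))/(p^2*(p^2 + 6*p*exp(p) + 9*exp(2*p)))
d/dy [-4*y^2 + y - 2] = 1 - 8*y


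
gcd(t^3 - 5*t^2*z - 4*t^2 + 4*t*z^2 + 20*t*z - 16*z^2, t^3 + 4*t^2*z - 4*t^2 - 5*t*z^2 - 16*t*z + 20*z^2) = -t^2 + t*z + 4*t - 4*z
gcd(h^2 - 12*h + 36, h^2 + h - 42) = h - 6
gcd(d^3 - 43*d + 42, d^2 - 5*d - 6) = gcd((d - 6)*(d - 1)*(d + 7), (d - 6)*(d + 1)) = d - 6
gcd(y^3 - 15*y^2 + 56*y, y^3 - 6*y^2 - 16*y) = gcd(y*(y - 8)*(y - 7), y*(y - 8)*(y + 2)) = y^2 - 8*y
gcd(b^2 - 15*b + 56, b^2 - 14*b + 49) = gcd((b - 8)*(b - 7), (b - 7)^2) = b - 7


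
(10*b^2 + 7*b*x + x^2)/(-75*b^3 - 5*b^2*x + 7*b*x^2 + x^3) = (2*b + x)/(-15*b^2 + 2*b*x + x^2)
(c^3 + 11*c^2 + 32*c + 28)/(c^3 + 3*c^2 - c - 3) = (c^3 + 11*c^2 + 32*c + 28)/(c^3 + 3*c^2 - c - 3)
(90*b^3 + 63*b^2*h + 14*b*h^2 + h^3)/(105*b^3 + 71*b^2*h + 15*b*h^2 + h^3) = (6*b + h)/(7*b + h)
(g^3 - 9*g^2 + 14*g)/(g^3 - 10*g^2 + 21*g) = (g - 2)/(g - 3)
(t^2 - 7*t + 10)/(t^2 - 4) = (t - 5)/(t + 2)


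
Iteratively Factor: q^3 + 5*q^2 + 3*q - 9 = (q - 1)*(q^2 + 6*q + 9) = (q - 1)*(q + 3)*(q + 3)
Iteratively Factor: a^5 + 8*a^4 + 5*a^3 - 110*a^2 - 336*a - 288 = (a + 4)*(a^4 + 4*a^3 - 11*a^2 - 66*a - 72) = (a + 3)*(a + 4)*(a^3 + a^2 - 14*a - 24) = (a + 3)^2*(a + 4)*(a^2 - 2*a - 8) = (a + 2)*(a + 3)^2*(a + 4)*(a - 4)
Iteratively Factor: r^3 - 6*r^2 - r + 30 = (r - 3)*(r^2 - 3*r - 10) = (r - 5)*(r - 3)*(r + 2)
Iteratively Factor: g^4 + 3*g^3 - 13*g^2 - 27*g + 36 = (g + 3)*(g^3 - 13*g + 12) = (g + 3)*(g + 4)*(g^2 - 4*g + 3) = (g - 3)*(g + 3)*(g + 4)*(g - 1)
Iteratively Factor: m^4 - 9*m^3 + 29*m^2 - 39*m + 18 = (m - 3)*(m^3 - 6*m^2 + 11*m - 6) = (m - 3)*(m - 1)*(m^2 - 5*m + 6) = (m - 3)*(m - 2)*(m - 1)*(m - 3)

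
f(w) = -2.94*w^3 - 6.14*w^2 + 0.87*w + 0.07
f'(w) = -8.82*w^2 - 12.28*w + 0.87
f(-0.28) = -0.59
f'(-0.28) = 3.62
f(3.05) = -137.81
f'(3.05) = -118.63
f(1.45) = -20.54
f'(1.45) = -35.48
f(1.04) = -8.97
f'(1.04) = -21.44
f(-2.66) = 9.65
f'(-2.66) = -28.87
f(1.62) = -27.13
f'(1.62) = -42.17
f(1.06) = -9.41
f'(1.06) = -22.06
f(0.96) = -7.35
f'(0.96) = -19.05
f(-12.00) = 4185.79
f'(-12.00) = -1121.85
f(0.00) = 0.07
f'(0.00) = 0.87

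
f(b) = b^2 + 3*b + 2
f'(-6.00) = -9.00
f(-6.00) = 20.00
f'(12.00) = 27.00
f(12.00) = 182.00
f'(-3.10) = -3.20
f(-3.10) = 2.31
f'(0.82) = 4.64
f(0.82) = 5.13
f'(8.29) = 19.58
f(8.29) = 95.59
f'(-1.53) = -0.06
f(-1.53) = -0.25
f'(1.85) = 6.70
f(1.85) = 10.97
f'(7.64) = 18.28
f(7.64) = 83.29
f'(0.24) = 3.48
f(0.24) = 2.78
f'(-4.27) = -5.54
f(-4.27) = 7.42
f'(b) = 2*b + 3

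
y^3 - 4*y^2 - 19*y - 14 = (y - 7)*(y + 1)*(y + 2)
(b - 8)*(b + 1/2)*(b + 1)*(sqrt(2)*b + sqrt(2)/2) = sqrt(2)*b^4 - 6*sqrt(2)*b^3 - 59*sqrt(2)*b^2/4 - 39*sqrt(2)*b/4 - 2*sqrt(2)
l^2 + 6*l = l*(l + 6)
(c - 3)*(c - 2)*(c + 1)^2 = c^4 - 3*c^3 - 3*c^2 + 7*c + 6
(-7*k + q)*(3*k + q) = -21*k^2 - 4*k*q + q^2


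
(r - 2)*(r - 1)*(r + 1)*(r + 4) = r^4 + 2*r^3 - 9*r^2 - 2*r + 8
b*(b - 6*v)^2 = b^3 - 12*b^2*v + 36*b*v^2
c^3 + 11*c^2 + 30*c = c*(c + 5)*(c + 6)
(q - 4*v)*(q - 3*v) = q^2 - 7*q*v + 12*v^2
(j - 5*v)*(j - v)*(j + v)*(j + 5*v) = j^4 - 26*j^2*v^2 + 25*v^4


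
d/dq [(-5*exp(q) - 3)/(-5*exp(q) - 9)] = 30*exp(q)/(5*exp(q) + 9)^2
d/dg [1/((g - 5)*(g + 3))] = 2*(1 - g)/(g^4 - 4*g^3 - 26*g^2 + 60*g + 225)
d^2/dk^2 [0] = 0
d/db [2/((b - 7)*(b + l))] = 2*((7 - b)*(b + l) - (b - 7)^2)/((b - 7)^3*(b + l)^2)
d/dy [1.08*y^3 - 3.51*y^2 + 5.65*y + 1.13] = 3.24*y^2 - 7.02*y + 5.65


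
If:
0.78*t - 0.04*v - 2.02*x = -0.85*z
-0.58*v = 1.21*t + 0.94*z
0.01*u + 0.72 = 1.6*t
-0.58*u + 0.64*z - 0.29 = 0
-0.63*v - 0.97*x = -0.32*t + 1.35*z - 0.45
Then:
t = 0.46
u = 0.94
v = -3.07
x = 0.79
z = 1.31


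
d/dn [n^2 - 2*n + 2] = 2*n - 2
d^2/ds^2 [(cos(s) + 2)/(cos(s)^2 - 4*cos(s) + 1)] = 2*(9*(1 - cos(2*s))^2*cos(s) + 12*(1 - cos(2*s))^2 + 154*cos(s) + 80*cos(2*s) - 24*cos(3*s) - 2*cos(5*s) - 240)/(8*cos(s) - cos(2*s) - 3)^3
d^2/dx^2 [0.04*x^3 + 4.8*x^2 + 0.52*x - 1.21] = 0.24*x + 9.6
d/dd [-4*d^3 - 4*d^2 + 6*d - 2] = -12*d^2 - 8*d + 6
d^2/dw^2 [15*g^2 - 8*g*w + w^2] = 2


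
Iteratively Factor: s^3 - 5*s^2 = (s)*(s^2 - 5*s) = s^2*(s - 5)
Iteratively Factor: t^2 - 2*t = (t - 2)*(t)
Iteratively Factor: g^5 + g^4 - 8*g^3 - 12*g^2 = (g - 3)*(g^4 + 4*g^3 + 4*g^2) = (g - 3)*(g + 2)*(g^3 + 2*g^2) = (g - 3)*(g + 2)^2*(g^2) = g*(g - 3)*(g + 2)^2*(g)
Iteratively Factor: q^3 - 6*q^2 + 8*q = (q)*(q^2 - 6*q + 8) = q*(q - 4)*(q - 2)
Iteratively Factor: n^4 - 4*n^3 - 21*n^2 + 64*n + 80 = (n + 1)*(n^3 - 5*n^2 - 16*n + 80) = (n - 5)*(n + 1)*(n^2 - 16) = (n - 5)*(n + 1)*(n + 4)*(n - 4)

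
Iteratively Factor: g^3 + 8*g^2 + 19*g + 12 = (g + 4)*(g^2 + 4*g + 3) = (g + 1)*(g + 4)*(g + 3)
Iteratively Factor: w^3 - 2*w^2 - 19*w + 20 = (w + 4)*(w^2 - 6*w + 5) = (w - 5)*(w + 4)*(w - 1)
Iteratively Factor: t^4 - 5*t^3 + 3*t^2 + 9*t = (t - 3)*(t^3 - 2*t^2 - 3*t) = t*(t - 3)*(t^2 - 2*t - 3) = t*(t - 3)^2*(t + 1)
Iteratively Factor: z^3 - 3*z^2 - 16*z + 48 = (z - 3)*(z^2 - 16) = (z - 4)*(z - 3)*(z + 4)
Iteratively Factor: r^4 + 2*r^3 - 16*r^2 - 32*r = (r + 2)*(r^3 - 16*r) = (r + 2)*(r + 4)*(r^2 - 4*r) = r*(r + 2)*(r + 4)*(r - 4)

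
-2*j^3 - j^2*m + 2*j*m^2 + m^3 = (-j + m)*(j + m)*(2*j + m)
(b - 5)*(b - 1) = b^2 - 6*b + 5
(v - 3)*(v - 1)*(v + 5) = v^3 + v^2 - 17*v + 15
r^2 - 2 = (r - sqrt(2))*(r + sqrt(2))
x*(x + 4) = x^2 + 4*x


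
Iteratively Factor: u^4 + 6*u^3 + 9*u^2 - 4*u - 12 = (u + 2)*(u^3 + 4*u^2 + u - 6) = (u + 2)^2*(u^2 + 2*u - 3) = (u - 1)*(u + 2)^2*(u + 3)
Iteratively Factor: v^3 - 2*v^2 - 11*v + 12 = (v + 3)*(v^2 - 5*v + 4) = (v - 1)*(v + 3)*(v - 4)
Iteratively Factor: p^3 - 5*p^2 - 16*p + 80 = (p + 4)*(p^2 - 9*p + 20) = (p - 5)*(p + 4)*(p - 4)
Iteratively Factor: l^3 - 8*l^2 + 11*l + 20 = (l - 4)*(l^2 - 4*l - 5) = (l - 4)*(l + 1)*(l - 5)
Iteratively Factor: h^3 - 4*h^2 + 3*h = (h)*(h^2 - 4*h + 3) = h*(h - 3)*(h - 1)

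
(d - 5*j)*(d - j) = d^2 - 6*d*j + 5*j^2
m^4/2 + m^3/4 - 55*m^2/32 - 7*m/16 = m*(m/2 + 1)*(m - 7/4)*(m + 1/4)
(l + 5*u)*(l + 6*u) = l^2 + 11*l*u + 30*u^2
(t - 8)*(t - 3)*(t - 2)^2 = t^4 - 15*t^3 + 72*t^2 - 140*t + 96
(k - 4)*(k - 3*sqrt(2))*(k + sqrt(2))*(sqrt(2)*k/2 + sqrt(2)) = sqrt(2)*k^4/2 - 2*k^3 - sqrt(2)*k^3 - 7*sqrt(2)*k^2 + 4*k^2 + 6*sqrt(2)*k + 16*k + 24*sqrt(2)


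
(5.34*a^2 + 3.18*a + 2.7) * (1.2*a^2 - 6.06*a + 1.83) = 6.408*a^4 - 28.5444*a^3 - 6.2586*a^2 - 10.5426*a + 4.941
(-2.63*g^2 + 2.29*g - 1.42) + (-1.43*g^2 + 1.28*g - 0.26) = -4.06*g^2 + 3.57*g - 1.68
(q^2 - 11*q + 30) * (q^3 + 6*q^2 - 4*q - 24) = q^5 - 5*q^4 - 40*q^3 + 200*q^2 + 144*q - 720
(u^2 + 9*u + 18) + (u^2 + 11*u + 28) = 2*u^2 + 20*u + 46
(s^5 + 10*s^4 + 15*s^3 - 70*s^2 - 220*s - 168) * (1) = s^5 + 10*s^4 + 15*s^3 - 70*s^2 - 220*s - 168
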